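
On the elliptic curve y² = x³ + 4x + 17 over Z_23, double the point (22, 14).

(15, 5)

tangent at (22, 14): λ = (3·22² + 4)/(2·14) ≡ 7/5. 5⁻¹ ≡ 14 (mod 23) since 5·14 = 70 ≡ 1, so λ ≡ 7·14 ≡ 6.
  x = λ² - 22 - 22 = 36 - 44 ≡ 15; y = λ·(22 - 15) - 14 ≡ 5. → (15, 5)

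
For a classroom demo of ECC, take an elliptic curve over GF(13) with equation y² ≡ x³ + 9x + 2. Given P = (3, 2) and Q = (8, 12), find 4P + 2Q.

First 4P:
Double-and-add on 4 = (100)₂. Start with P = (3, 2) for the leading 1-bit.
double: tangent at (3, 2): λ = (3·3² + 9)/(2·2) ≡ 10/4. 4⁻¹ ≡ 10 (mod 13), so λ ≡ 10·10 ≡ 9.
  x = λ² - 3 - 3 = 81 - 6 ≡ 10; y = λ·(3 - 10) - 2 ≡ 0. → (10, 0)
double: (10, 0) + (10, 0): same x and y₁ ≡ -y₂, so the sum is 𝒪.
4P = 𝒪.
Next 2Q:
Repeated addition: build up to 2Q.
2Q: tangent at (8, 12): λ = (3·8² + 9)/(2·12) ≡ 6/11. 11⁻¹ ≡ 6 (mod 13) since 11·6 = 66 ≡ 1, so λ ≡ 6·6 ≡ 10.
  x = λ² - 8 - 8 = 100 - 16 ≡ 6; y = λ·(8 - 6) - 12 ≡ 8. → (6, 8)
2Q = (6, 8).
Finally 4P + 2Q:
𝒪 + (6, 8) = (6, 8) (identity).

(6, 8)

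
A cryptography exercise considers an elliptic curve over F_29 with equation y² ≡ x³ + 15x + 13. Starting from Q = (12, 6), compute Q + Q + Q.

Repeated addition: build up to 3Q.
2Q: tangent at (12, 6): λ = (3·12² + 15)/(2·6) ≡ 12/12. 12⁻¹ ≡ 17 (mod 29), so λ ≡ 12·17 ≡ 1.
  x = λ² - 12 - 12 = 1 - 24 ≡ 6; y = λ·(12 - 6) - 6 ≡ 0. → (6, 0)
3Q: (6, 0) + (12, 6). λ = (6 - 0)/(12 - 6) ≡ 6/6 mod 29. 6⁻¹ ≡ 5 (mod 29), so λ ≡ 1.
  x = λ² - 6 - 12 = 1 - 18 ≡ 12; y = λ·(6 - 12) - 0 ≡ 23. → (12, 23)

(12, 23)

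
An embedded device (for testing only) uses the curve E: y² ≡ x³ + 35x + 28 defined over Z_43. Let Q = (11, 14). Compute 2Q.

(3, 26)

tangent at (11, 14): λ = (3·11² + 35)/(2·14) ≡ 11/28. 28⁻¹ ≡ 20 (mod 43), so λ ≡ 11·20 ≡ 5.
  x = λ² - 11 - 11 = 25 - 22 ≡ 3; y = λ·(11 - 3) - 14 ≡ 26. → (3, 26)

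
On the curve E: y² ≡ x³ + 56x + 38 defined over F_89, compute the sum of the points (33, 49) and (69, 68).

(33, 49) + (69, 68). λ = (68 - 49)/(69 - 33) ≡ 19/36 mod 89. 36⁻¹ ≡ 47 (mod 89) since 36·47 = 1692 ≡ 1, so λ ≡ 3.
  x = λ² - 33 - 69 = 9 - 102 ≡ 85; y = λ·(33 - 85) - 49 ≡ 62. → (85, 62)

(85, 62)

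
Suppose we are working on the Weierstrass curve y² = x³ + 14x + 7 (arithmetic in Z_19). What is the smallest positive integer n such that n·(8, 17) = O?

11

2P: tangent at (8, 17): λ = (3·8² + 14)/(2·17) ≡ 16/15. 15⁻¹ ≡ 14 (mod 19) since 15·14 = 210 ≡ 1, so λ ≡ 16·14 ≡ 15.
  x = λ² - 8 - 8 = 225 - 16 ≡ 0; y = λ·(8 - 0) - 17 ≡ 8. → (0, 8)
3P: (0, 8) + (8, 17). λ = (17 - 8)/(8 - 0) ≡ 9/8 mod 19. 8⁻¹ ≡ 12 (mod 19) since 8·12 = 96 ≡ 1, so λ ≡ 13.
  x = λ² - 0 - 8 = 169 - 8 ≡ 9; y = λ·(0 - 9) - 8 ≡ 8. → (9, 8)
4P: (9, 8) + (8, 17). λ = (17 - 8)/(8 - 9) ≡ 9/18 mod 19. 18⁻¹ ≡ 18 (mod 19) since 18·18 = 324 ≡ 1, so λ ≡ 10.
  x = λ² - 9 - 8 = 100 - 17 ≡ 7; y = λ·(9 - 7) - 8 ≡ 12. → (7, 12)
5P: (7, 12) + (8, 17). λ = (17 - 12)/(8 - 7) ≡ 5/1 mod 19. 1⁻¹ ≡ 1 (mod 19), so λ ≡ 5.
  x = λ² - 7 - 8 = 25 - 15 ≡ 10; y = λ·(7 - 10) - 12 ≡ 11. → (10, 11)
6P: (10, 11) + (8, 17). λ = (17 - 11)/(8 - 10) ≡ 6/17 mod 19. 17⁻¹ ≡ 9 (mod 19), so λ ≡ 16.
  x = λ² - 10 - 8 = 256 - 18 ≡ 10; y = λ·(10 - 10) - 11 ≡ 8. → (10, 8)
7P: (10, 8) + (8, 17). λ = (17 - 8)/(8 - 10) ≡ 9/17 mod 19. 17⁻¹ ≡ 9 (mod 19) since 17·9 = 153 ≡ 1, so λ ≡ 5.
  x = λ² - 10 - 8 = 25 - 18 ≡ 7; y = λ·(10 - 7) - 8 ≡ 7. → (7, 7)
8P: (7, 7) + (8, 17). λ = (17 - 7)/(8 - 7) ≡ 10/1 mod 19. 1⁻¹ ≡ 1 (mod 19), so λ ≡ 10.
  x = λ² - 7 - 8 = 100 - 15 ≡ 9; y = λ·(7 - 9) - 7 ≡ 11. → (9, 11)
9P: (9, 11) + (8, 17). λ = (17 - 11)/(8 - 9) ≡ 6/18 mod 19. 18⁻¹ ≡ 18 (mod 19), so λ ≡ 13.
  x = λ² - 9 - 8 = 169 - 17 ≡ 0; y = λ·(9 - 0) - 11 ≡ 11. → (0, 11)
10P: (0, 11) + (8, 17). λ = (17 - 11)/(8 - 0) ≡ 6/8 mod 19. 8⁻¹ ≡ 12 (mod 19) since 8·12 = 96 ≡ 1, so λ ≡ 15.
  x = λ² - 0 - 8 = 225 - 8 ≡ 8; y = λ·(0 - 8) - 11 ≡ 2. → (8, 2)
11P: (8, 2) + (8, 17): same x and y₁ ≡ -y₂, so the sum is O.
11P = O, so the order is 11.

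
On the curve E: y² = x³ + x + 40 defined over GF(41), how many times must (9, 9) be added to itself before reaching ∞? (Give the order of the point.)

7

2P: tangent at (9, 9): λ = (3·9² + 1)/(2·9) ≡ 39/18. 18⁻¹ ≡ 16 (mod 41) since 18·16 = 288 ≡ 1, so λ ≡ 39·16 ≡ 9.
  x = λ² - 9 - 9 = 81 - 18 ≡ 22; y = λ·(9 - 22) - 9 ≡ 38. → (22, 38)
3P: (22, 38) + (9, 9). λ = (9 - 38)/(9 - 22) ≡ 12/28 mod 41. 28⁻¹ ≡ 22 (mod 41) since 28·22 = 616 ≡ 1, so λ ≡ 18.
  x = λ² - 22 - 9 = 324 - 31 ≡ 6; y = λ·(22 - 6) - 38 ≡ 4. → (6, 4)
4P: (6, 4) + (9, 9). λ = (9 - 4)/(9 - 6) ≡ 5/3 mod 41. 3⁻¹ ≡ 14 (mod 41), so λ ≡ 29.
  x = λ² - 6 - 9 = 841 - 15 ≡ 6; y = λ·(6 - 6) - 4 ≡ 37. → (6, 37)
5P: (6, 37) + (9, 9). λ = (9 - 37)/(9 - 6) ≡ 13/3 mod 41. 3⁻¹ ≡ 14 (mod 41), so λ ≡ 18.
  x = λ² - 6 - 9 = 324 - 15 ≡ 22; y = λ·(6 - 22) - 37 ≡ 3. → (22, 3)
6P: (22, 3) + (9, 9). λ = (9 - 3)/(9 - 22) ≡ 6/28 mod 41. 28⁻¹ ≡ 22 (mod 41) since 28·22 = 616 ≡ 1, so λ ≡ 9.
  x = λ² - 22 - 9 = 81 - 31 ≡ 9; y = λ·(22 - 9) - 3 ≡ 32. → (9, 32)
7P: (9, 32) + (9, 9): same x and y₁ ≡ -y₂, so the sum is ∞.
7P = ∞, so the order is 7.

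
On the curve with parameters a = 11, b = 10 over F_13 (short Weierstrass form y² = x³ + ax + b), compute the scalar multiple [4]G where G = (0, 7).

(1, 3)

Repeated addition: build up to 4G.
2G: tangent at (0, 7): λ = (3·0² + 11)/(2·7) ≡ 11/1. 1⁻¹ ≡ 1 (mod 13) since 1·1 = 1 ≡ 1, so λ ≡ 11·1 ≡ 11.
  x = λ² - 0 - 0 = 121 - 0 ≡ 4; y = λ·(0 - 4) - 7 ≡ 1. → (4, 1)
3G: (4, 1) + (0, 7). λ = (7 - 1)/(0 - 4) ≡ 6/9 mod 13. 9⁻¹ ≡ 3 (mod 13), so λ ≡ 5.
  x = λ² - 4 - 0 = 25 - 4 ≡ 8; y = λ·(4 - 8) - 1 ≡ 5. → (8, 5)
4G: (8, 5) + (0, 7). λ = (7 - 5)/(0 - 8) ≡ 2/5 mod 13. 5⁻¹ ≡ 8 (mod 13), so λ ≡ 3.
  x = λ² - 8 - 0 = 9 - 8 ≡ 1; y = λ·(8 - 1) - 5 ≡ 3. → (1, 3)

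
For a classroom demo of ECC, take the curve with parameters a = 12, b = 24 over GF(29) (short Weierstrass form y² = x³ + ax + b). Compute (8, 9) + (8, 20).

The two points share x = 8 and their y-coordinates satisfy 9 + 20 ≡ 0 (mod 29), so they are inverses. Their sum is O.

O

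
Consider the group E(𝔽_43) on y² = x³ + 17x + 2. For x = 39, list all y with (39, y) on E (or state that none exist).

none

x³ + 17x + 2 = 59984 ≡ 42 (mod 43).
42 is a non-residue mod 43; no y exists.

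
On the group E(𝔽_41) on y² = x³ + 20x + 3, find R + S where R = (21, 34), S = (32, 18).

(24, 30)

(21, 34) + (32, 18). λ = (18 - 34)/(32 - 21) ≡ 25/11 mod 41. 11⁻¹ ≡ 15 (mod 41) since 11·15 = 165 ≡ 1, so λ ≡ 6.
  x = λ² - 21 - 32 = 36 - 53 ≡ 24; y = λ·(21 - 24) - 34 ≡ 30. → (24, 30)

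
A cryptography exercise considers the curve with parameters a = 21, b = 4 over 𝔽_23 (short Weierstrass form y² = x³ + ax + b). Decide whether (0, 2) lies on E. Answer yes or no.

y² = 2² ≡ 4; x³ + 21x + 4 = 4 ≡ 4 (mod 23). 4 = 4.

yes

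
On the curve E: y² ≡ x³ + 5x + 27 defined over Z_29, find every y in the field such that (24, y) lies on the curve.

14, 15

x³ + 5x + 27 = 13971 ≡ 22 (mod 29).
Square roots of 22 mod 29: 14 and 15 (since 14² = 196 ≡ 22).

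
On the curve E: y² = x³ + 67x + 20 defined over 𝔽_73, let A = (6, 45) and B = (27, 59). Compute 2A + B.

(68, 61)

First 2A:
Repeated addition: build up to 2A.
2A: tangent at (6, 45): λ = (3·6² + 67)/(2·45) ≡ 29/17. 17⁻¹ ≡ 43 (mod 73), so λ ≡ 29·43 ≡ 6.
  x = λ² - 6 - 6 = 36 - 12 ≡ 24; y = λ·(6 - 24) - 45 ≡ 66. → (24, 66)
2A = (24, 66).
Finally 2A + B:
(24, 66) + (27, 59). λ = (59 - 66)/(27 - 24) ≡ 66/3 mod 73. 3⁻¹ ≡ 49 (mod 73), so λ ≡ 22.
  x = λ² - 24 - 27 = 484 - 51 ≡ 68; y = λ·(24 - 68) - 66 ≡ 61. → (68, 61)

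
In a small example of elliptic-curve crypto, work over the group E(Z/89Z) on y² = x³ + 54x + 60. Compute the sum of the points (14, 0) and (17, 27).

(14, 0) + (17, 27). λ = (27 - 0)/(17 - 14) ≡ 27/3 mod 89. 3⁻¹ ≡ 30 (mod 89), so λ ≡ 9.
  x = λ² - 14 - 17 = 81 - 31 ≡ 50; y = λ·(14 - 50) - 0 ≡ 32. → (50, 32)

(50, 32)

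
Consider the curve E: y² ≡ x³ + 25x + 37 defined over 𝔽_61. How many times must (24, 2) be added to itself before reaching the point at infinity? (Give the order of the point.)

2P: tangent at (24, 2): λ = (3·24² + 25)/(2·2) ≡ 45/4. 4⁻¹ ≡ 46 (mod 61), so λ ≡ 45·46 ≡ 57.
  x = λ² - 24 - 24 = 3249 - 48 ≡ 29; y = λ·(24 - 29) - 2 ≡ 18. → (29, 18)
3P: (29, 18) + (24, 2). λ = (2 - 18)/(24 - 29) ≡ 45/56 mod 61. 56⁻¹ ≡ 12 (mod 61), so λ ≡ 52.
  x = λ² - 29 - 24 = 2704 - 53 ≡ 28; y = λ·(29 - 28) - 18 ≡ 34. → (28, 34)
4P: (28, 34) + (24, 2). λ = (2 - 34)/(24 - 28) ≡ 29/57 mod 61. 57⁻¹ ≡ 15 (mod 61) since 57·15 = 855 ≡ 1, so λ ≡ 8.
  x = λ² - 28 - 24 = 64 - 52 ≡ 12; y = λ·(28 - 12) - 34 ≡ 33. → (12, 33)
5P: (12, 33) + (24, 2). λ = (2 - 33)/(24 - 12) ≡ 30/12 mod 61. 12⁻¹ ≡ 56 (mod 61), so λ ≡ 33.
  x = λ² - 12 - 24 = 1089 - 36 ≡ 16; y = λ·(12 - 16) - 33 ≡ 18. → (16, 18)
6P: (16, 18) + (24, 2). λ = (2 - 18)/(24 - 16) ≡ 45/8 mod 61. 8⁻¹ ≡ 23 (mod 61), so λ ≡ 59.
  x = λ² - 16 - 24 = 3481 - 40 ≡ 25; y = λ·(16 - 25) - 18 ≡ 0. → (25, 0)
7P: (25, 0) + (24, 2). λ = (2 - 0)/(24 - 25) ≡ 2/60 mod 61. 60⁻¹ ≡ 60 (mod 61), so λ ≡ 59.
  x = λ² - 25 - 24 = 3481 - 49 ≡ 16; y = λ·(25 - 16) - 0 ≡ 43. → (16, 43)
8P: (16, 43) + (24, 2). λ = (2 - 43)/(24 - 16) ≡ 20/8 mod 61. 8⁻¹ ≡ 23 (mod 61) since 8·23 = 184 ≡ 1, so λ ≡ 33.
  x = λ² - 16 - 24 = 1089 - 40 ≡ 12; y = λ·(16 - 12) - 43 ≡ 28. → (12, 28)
9P: (12, 28) + (24, 2). λ = (2 - 28)/(24 - 12) ≡ 35/12 mod 61. 12⁻¹ ≡ 56 (mod 61), so λ ≡ 8.
  x = λ² - 12 - 24 = 64 - 36 ≡ 28; y = λ·(12 - 28) - 28 ≡ 27. → (28, 27)
10P: (28, 27) + (24, 2). λ = (2 - 27)/(24 - 28) ≡ 36/57 mod 61. 57⁻¹ ≡ 15 (mod 61), so λ ≡ 52.
  x = λ² - 28 - 24 = 2704 - 52 ≡ 29; y = λ·(28 - 29) - 27 ≡ 43. → (29, 43)
11P: (29, 43) + (24, 2). λ = (2 - 43)/(24 - 29) ≡ 20/56 mod 61. 56⁻¹ ≡ 12 (mod 61), so λ ≡ 57.
  x = λ² - 29 - 24 = 3249 - 53 ≡ 24; y = λ·(29 - 24) - 43 ≡ 59. → (24, 59)
12P: (24, 59) + (24, 2): same x and y₁ ≡ -y₂, so the sum is the point at infinity.
12P = the point at infinity, so the order is 12.

12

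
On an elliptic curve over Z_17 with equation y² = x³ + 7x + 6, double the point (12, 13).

(12, 4)

tangent at (12, 13): λ = (3·12² + 7)/(2·13) ≡ 14/9. 9⁻¹ ≡ 2 (mod 17) since 9·2 = 18 ≡ 1, so λ ≡ 14·2 ≡ 11.
  x = λ² - 12 - 12 = 121 - 24 ≡ 12; y = λ·(12 - 12) - 13 ≡ 4. → (12, 4)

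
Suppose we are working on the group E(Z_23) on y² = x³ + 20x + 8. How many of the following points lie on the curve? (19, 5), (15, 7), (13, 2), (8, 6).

(19, 5): 5² ≡ 2, rhs ≡ 2 → on.
(15, 7): 7² ≡ 3, rhs ≡ 3 → on.
(13, 2): 2² ≡ 4, rhs ≡ 4 → on.
(8, 6): 6² ≡ 13, rhs ≡ 13 → on.

4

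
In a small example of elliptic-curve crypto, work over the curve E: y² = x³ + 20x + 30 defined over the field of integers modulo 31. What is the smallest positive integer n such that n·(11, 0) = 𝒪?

2

2P: (11, 0) + (11, 0): same x and y₁ ≡ -y₂, so the sum is 𝒪.
2P = 𝒪, so the order is 2.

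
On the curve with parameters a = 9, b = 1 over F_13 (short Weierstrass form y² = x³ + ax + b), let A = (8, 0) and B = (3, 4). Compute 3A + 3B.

(4, 7)

First 3A:
Repeated addition: build up to 3A.
2A: (8, 0) + (8, 0): same x and y₁ ≡ -y₂, so the sum is the point at infinity.
3A: the point at infinity + (8, 0) = (8, 0) (identity).
3A = (8, 0).
Next 3B:
Repeated addition: build up to 3B.
2B: tangent at (3, 4): λ = (3·3² + 9)/(2·4) ≡ 10/8. 8⁻¹ ≡ 5 (mod 13) since 8·5 = 40 ≡ 1, so λ ≡ 10·5 ≡ 11.
  x = λ² - 3 - 3 = 121 - 6 ≡ 11; y = λ·(3 - 11) - 4 ≡ 12. → (11, 12)
3B: (11, 12) + (3, 4). λ = (4 - 12)/(3 - 11) ≡ 5/5 mod 13. 5⁻¹ ≡ 8 (mod 13) since 5·8 = 40 ≡ 1, so λ ≡ 1.
  x = λ² - 11 - 3 = 1 - 14 ≡ 0; y = λ·(11 - 0) - 12 ≡ 12. → (0, 12)
3B = (0, 12).
Finally 3A + 3B:
(8, 0) + (0, 12). λ = (12 - 0)/(0 - 8) ≡ 12/5 mod 13. 5⁻¹ ≡ 8 (mod 13), so λ ≡ 5.
  x = λ² - 8 - 0 = 25 - 8 ≡ 4; y = λ·(8 - 4) - 0 ≡ 7. → (4, 7)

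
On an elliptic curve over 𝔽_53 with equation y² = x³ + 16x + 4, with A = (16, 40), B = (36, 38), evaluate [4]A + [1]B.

(38, 24)

First 4A:
Repeated addition: build up to 4A.
2A: tangent at (16, 40): λ = (3·16² + 16)/(2·40) ≡ 42/27. 27⁻¹ ≡ 2 (mod 53), so λ ≡ 42·2 ≡ 31.
  x = λ² - 16 - 16 = 961 - 32 ≡ 28; y = λ·(16 - 28) - 40 ≡ 12. → (28, 12)
3A: (28, 12) + (16, 40). λ = (40 - 12)/(16 - 28) ≡ 28/41 mod 53. 41⁻¹ ≡ 22 (mod 53) since 41·22 = 902 ≡ 1, so λ ≡ 33.
  x = λ² - 28 - 16 = 1089 - 44 ≡ 38; y = λ·(28 - 38) - 12 ≡ 29. → (38, 29)
4A: (38, 29) + (16, 40). λ = (40 - 29)/(16 - 38) ≡ 11/31 mod 53. 31⁻¹ ≡ 12 (mod 53), so λ ≡ 26.
  x = λ² - 38 - 16 = 676 - 54 ≡ 39; y = λ·(38 - 39) - 29 ≡ 51. → (39, 51)
4A = (39, 51).
Finally 4A + B:
(39, 51) + (36, 38). λ = (38 - 51)/(36 - 39) ≡ 40/50 mod 53. 50⁻¹ ≡ 35 (mod 53), so λ ≡ 22.
  x = λ² - 39 - 36 = 484 - 75 ≡ 38; y = λ·(39 - 38) - 51 ≡ 24. → (38, 24)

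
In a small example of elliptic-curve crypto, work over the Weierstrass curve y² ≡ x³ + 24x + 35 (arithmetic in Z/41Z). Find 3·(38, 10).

Write P = (38, 10).
Repeated addition: build up to 3P.
2P: tangent at (38, 10): λ = (3·38² + 24)/(2·10) ≡ 10/20. 20⁻¹ ≡ 39 (mod 41), so λ ≡ 10·39 ≡ 21.
  x = λ² - 38 - 38 = 441 - 76 ≡ 37; y = λ·(38 - 37) - 10 ≡ 11. → (37, 11)
3P: (37, 11) + (38, 10). λ = (10 - 11)/(38 - 37) ≡ 40/1 mod 41. 1⁻¹ ≡ 1 (mod 41), so λ ≡ 40.
  x = λ² - 37 - 38 = 1600 - 75 ≡ 8; y = λ·(37 - 8) - 11 ≡ 1. → (8, 1)

(8, 1)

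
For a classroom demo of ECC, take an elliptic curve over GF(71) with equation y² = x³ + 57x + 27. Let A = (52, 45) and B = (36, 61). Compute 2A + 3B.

(47, 10)

First 2A:
Repeated addition: build up to 2A.
2A: tangent at (52, 45): λ = (3·52² + 57)/(2·45) ≡ 4/19. 19⁻¹ ≡ 15 (mod 71), so λ ≡ 4·15 ≡ 60.
  x = λ² - 52 - 52 = 3600 - 104 ≡ 17; y = λ·(52 - 17) - 45 ≡ 67. → (17, 67)
2A = (17, 67).
Next 3B:
Repeated addition: build up to 3B.
2B: tangent at (36, 61): λ = (3·36² + 57)/(2·61) ≡ 40/51. 51⁻¹ ≡ 39 (mod 71), so λ ≡ 40·39 ≡ 69.
  x = λ² - 36 - 36 = 4761 - 72 ≡ 3; y = λ·(36 - 3) - 61 ≡ 15. → (3, 15)
3B: (3, 15) + (36, 61). λ = (61 - 15)/(36 - 3) ≡ 46/33 mod 71. 33⁻¹ ≡ 28 (mod 71) since 33·28 = 924 ≡ 1, so λ ≡ 10.
  x = λ² - 3 - 36 = 100 - 39 ≡ 61; y = λ·(3 - 61) - 15 ≡ 44. → (61, 44)
3B = (61, 44).
Finally 2A + 3B:
(17, 67) + (61, 44). λ = (44 - 67)/(61 - 17) ≡ 48/44 mod 71. 44⁻¹ ≡ 21 (mod 71), so λ ≡ 14.
  x = λ² - 17 - 61 = 196 - 78 ≡ 47; y = λ·(17 - 47) - 67 ≡ 10. → (47, 10)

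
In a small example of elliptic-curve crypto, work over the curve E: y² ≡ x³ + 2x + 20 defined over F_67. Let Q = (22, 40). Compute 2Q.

tangent at (22, 40): λ = (3·22² + 2)/(2·40) ≡ 47/13. 13⁻¹ ≡ 31 (mod 67), so λ ≡ 47·31 ≡ 50.
  x = λ² - 22 - 22 = 2500 - 44 ≡ 44; y = λ·(22 - 44) - 40 ≡ 66. → (44, 66)

(44, 66)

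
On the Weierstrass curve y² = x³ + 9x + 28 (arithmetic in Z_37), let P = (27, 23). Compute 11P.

Repeated addition: build up to 11P.
2P: tangent at (27, 23): λ = (3·27² + 9)/(2·23) ≡ 13/9. 9⁻¹ ≡ 33 (mod 37) since 9·33 = 297 ≡ 1, so λ ≡ 13·33 ≡ 22.
  x = λ² - 27 - 27 = 484 - 54 ≡ 23; y = λ·(27 - 23) - 23 ≡ 28. → (23, 28)
3P: (23, 28) + (27, 23). λ = (23 - 28)/(27 - 23) ≡ 32/4 mod 37. 4⁻¹ ≡ 28 (mod 37) since 4·28 = 112 ≡ 1, so λ ≡ 8.
  x = λ² - 23 - 27 = 64 - 50 ≡ 14; y = λ·(23 - 14) - 28 ≡ 7. → (14, 7)
4P: (14, 7) + (27, 23). λ = (23 - 7)/(27 - 14) ≡ 16/13 mod 37. 13⁻¹ ≡ 20 (mod 37), so λ ≡ 24.
  x = λ² - 14 - 27 = 576 - 41 ≡ 17; y = λ·(14 - 17) - 7 ≡ 32. → (17, 32)
5P: (17, 32) + (27, 23). λ = (23 - 32)/(27 - 17) ≡ 28/10 mod 37. 10⁻¹ ≡ 26 (mod 37), so λ ≡ 25.
  x = λ² - 17 - 27 = 625 - 44 ≡ 26; y = λ·(17 - 26) - 32 ≡ 2. → (26, 2)
6P: (26, 2) + (27, 23). λ = (23 - 2)/(27 - 26) ≡ 21/1 mod 37. 1⁻¹ ≡ 1 (mod 37), so λ ≡ 21.
  x = λ² - 26 - 27 = 441 - 53 ≡ 18; y = λ·(26 - 18) - 2 ≡ 18. → (18, 18)
7P: (18, 18) + (27, 23). λ = (23 - 18)/(27 - 18) ≡ 5/9 mod 37. 9⁻¹ ≡ 33 (mod 37) since 9·33 = 297 ≡ 1, so λ ≡ 17.
  x = λ² - 18 - 27 = 289 - 45 ≡ 22; y = λ·(18 - 22) - 18 ≡ 25. → (22, 25)
8P: (22, 25) + (27, 23). λ = (23 - 25)/(27 - 22) ≡ 35/5 mod 37. 5⁻¹ ≡ 15 (mod 37), so λ ≡ 7.
  x = λ² - 22 - 27 = 49 - 49 ≡ 0; y = λ·(22 - 0) - 25 ≡ 18. → (0, 18)
9P: (0, 18) + (27, 23). λ = (23 - 18)/(27 - 0) ≡ 5/27 mod 37. 27⁻¹ ≡ 11 (mod 37), so λ ≡ 18.
  x = λ² - 0 - 27 = 324 - 27 ≡ 1; y = λ·(0 - 1) - 18 ≡ 1. → (1, 1)
10P: (1, 1) + (27, 23). λ = (23 - 1)/(27 - 1) ≡ 22/26 mod 37. 26⁻¹ ≡ 10 (mod 37), so λ ≡ 35.
  x = λ² - 1 - 27 = 1225 - 28 ≡ 13; y = λ·(1 - 13) - 1 ≡ 23. → (13, 23)
11P: (13, 23) + (27, 23). λ = (23 - 23)/(27 - 13) ≡ 0/14 mod 37. 14⁻¹ ≡ 8 (mod 37), so λ ≡ 0.
  x = λ² - 13 - 27 = 0 - 40 ≡ 34; y = λ·(13 - 34) - 23 ≡ 14. → (34, 14)

(34, 14)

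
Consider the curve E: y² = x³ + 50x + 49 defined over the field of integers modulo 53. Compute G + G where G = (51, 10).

tangent at (51, 10): λ = (3·51² + 50)/(2·10) ≡ 9/20. 20⁻¹ ≡ 8 (mod 53) since 20·8 = 160 ≡ 1, so λ ≡ 9·8 ≡ 19.
  x = λ² - 51 - 51 = 361 - 102 ≡ 47; y = λ·(51 - 47) - 10 ≡ 13. → (47, 13)

(47, 13)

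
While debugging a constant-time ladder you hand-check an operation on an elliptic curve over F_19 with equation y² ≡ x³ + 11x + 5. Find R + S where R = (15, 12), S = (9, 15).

(0, 9)

(15, 12) + (9, 15). λ = (15 - 12)/(9 - 15) ≡ 3/13 mod 19. 13⁻¹ ≡ 3 (mod 19), so λ ≡ 9.
  x = λ² - 15 - 9 = 81 - 24 ≡ 0; y = λ·(15 - 0) - 12 ≡ 9. → (0, 9)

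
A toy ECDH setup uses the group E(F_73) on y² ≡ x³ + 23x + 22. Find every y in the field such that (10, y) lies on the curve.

x³ + 23x + 22 = 1252 ≡ 11 (mod 73).
11 is a non-residue mod 73; no y exists.

none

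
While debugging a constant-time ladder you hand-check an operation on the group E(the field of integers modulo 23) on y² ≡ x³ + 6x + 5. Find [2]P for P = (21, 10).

(17, 12)

tangent at (21, 10): λ = (3·21² + 6)/(2·10) ≡ 18/20. 20⁻¹ ≡ 15 (mod 23), so λ ≡ 18·15 ≡ 17.
  x = λ² - 21 - 21 = 289 - 42 ≡ 17; y = λ·(21 - 17) - 10 ≡ 12. → (17, 12)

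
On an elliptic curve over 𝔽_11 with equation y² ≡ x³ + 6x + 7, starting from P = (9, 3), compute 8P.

O

Double-and-add on 8 = (1000)₂. Start with P = (9, 3) for the leading 1-bit.
double: tangent at (9, 3): λ = (3·9² + 6)/(2·3) ≡ 7/6. 6⁻¹ ≡ 2 (mod 11), so λ ≡ 7·2 ≡ 3.
  x = λ² - 9 - 9 = 9 - 18 ≡ 2; y = λ·(9 - 2) - 3 ≡ 7. → (2, 7)
double: tangent at (2, 7): λ = (3·2² + 6)/(2·7) ≡ 7/3. 3⁻¹ ≡ 4 (mod 11), so λ ≡ 7·4 ≡ 6.
  x = λ² - 2 - 2 = 36 - 4 ≡ 10; y = λ·(2 - 10) - 7 ≡ 0. → (10, 0)
double: (10, 0) + (10, 0): same x and y₁ ≡ -y₂, so the sum is ∞.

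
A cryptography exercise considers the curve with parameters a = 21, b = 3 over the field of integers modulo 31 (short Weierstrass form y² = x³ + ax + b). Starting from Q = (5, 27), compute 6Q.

(5, 27)

Repeated addition: build up to 6Q.
2Q: tangent at (5, 27): λ = (3·5² + 21)/(2·27) ≡ 3/23. 23⁻¹ ≡ 27 (mod 31), so λ ≡ 3·27 ≡ 19.
  x = λ² - 5 - 5 = 361 - 10 ≡ 10; y = λ·(5 - 10) - 27 ≡ 2. → (10, 2)
3Q: (10, 2) + (5, 27). λ = (27 - 2)/(5 - 10) ≡ 25/26 mod 31. 26⁻¹ ≡ 6 (mod 31), so λ ≡ 26.
  x = λ² - 10 - 5 = 676 - 15 ≡ 10; y = λ·(10 - 10) - 2 ≡ 29. → (10, 29)
4Q: (10, 29) + (5, 27). λ = (27 - 29)/(5 - 10) ≡ 29/26 mod 31. 26⁻¹ ≡ 6 (mod 31) since 26·6 = 156 ≡ 1, so λ ≡ 19.
  x = λ² - 10 - 5 = 361 - 15 ≡ 5; y = λ·(10 - 5) - 29 ≡ 4. → (5, 4)
5Q: (5, 4) + (5, 27): same x and y₁ ≡ -y₂, so the sum is ∞.
6Q: ∞ + (5, 27) = (5, 27) (identity).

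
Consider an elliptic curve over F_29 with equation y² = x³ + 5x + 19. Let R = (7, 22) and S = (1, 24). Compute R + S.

(7, 22) + (1, 24). λ = (24 - 22)/(1 - 7) ≡ 2/23 mod 29. 23⁻¹ ≡ 24 (mod 29) since 23·24 = 552 ≡ 1, so λ ≡ 19.
  x = λ² - 7 - 1 = 361 - 8 ≡ 5; y = λ·(7 - 5) - 22 ≡ 16. → (5, 16)

(5, 16)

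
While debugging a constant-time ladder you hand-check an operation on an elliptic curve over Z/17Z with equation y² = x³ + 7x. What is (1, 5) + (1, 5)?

tangent at (1, 5): λ = (3·1² + 7)/(2·5) ≡ 10/10. 10⁻¹ ≡ 12 (mod 17) since 10·12 = 120 ≡ 1, so λ ≡ 10·12 ≡ 1.
  x = λ² - 1 - 1 = 1 - 2 ≡ 16; y = λ·(1 - 16) - 5 ≡ 14. → (16, 14)

(16, 14)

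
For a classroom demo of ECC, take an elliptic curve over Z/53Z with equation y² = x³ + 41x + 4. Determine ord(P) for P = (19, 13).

4

2P: tangent at (19, 13): λ = (3·19² + 41)/(2·13) ≡ 11/26. 26⁻¹ ≡ 51 (mod 53), so λ ≡ 11·51 ≡ 31.
  x = λ² - 19 - 19 = 961 - 38 ≡ 22; y = λ·(19 - 22) - 13 ≡ 0. → (22, 0)
3P: (22, 0) + (19, 13). λ = (13 - 0)/(19 - 22) ≡ 13/50 mod 53. 50⁻¹ ≡ 35 (mod 53) since 50·35 = 1750 ≡ 1, so λ ≡ 31.
  x = λ² - 22 - 19 = 961 - 41 ≡ 19; y = λ·(22 - 19) - 0 ≡ 40. → (19, 40)
4P: (19, 40) + (19, 13): same x and y₁ ≡ -y₂, so the sum is the point at infinity.
4P = the point at infinity, so the order is 4.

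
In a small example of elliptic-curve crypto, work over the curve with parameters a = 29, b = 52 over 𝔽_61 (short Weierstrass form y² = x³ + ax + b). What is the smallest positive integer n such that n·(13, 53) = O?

2P: tangent at (13, 53): λ = (3·13² + 29)/(2·53) ≡ 48/45. 45⁻¹ ≡ 19 (mod 61), so λ ≡ 48·19 ≡ 58.
  x = λ² - 13 - 13 = 3364 - 26 ≡ 44; y = λ·(13 - 44) - 53 ≡ 40. → (44, 40)
3P: (44, 40) + (13, 53). λ = (53 - 40)/(13 - 44) ≡ 13/30 mod 61. 30⁻¹ ≡ 59 (mod 61), so λ ≡ 35.
  x = λ² - 44 - 13 = 1225 - 57 ≡ 9; y = λ·(44 - 9) - 40 ≡ 26. → (9, 26)
4P: (9, 26) + (13, 53). λ = (53 - 26)/(13 - 9) ≡ 27/4 mod 61. 4⁻¹ ≡ 46 (mod 61) since 4·46 = 184 ≡ 1, so λ ≡ 22.
  x = λ² - 9 - 13 = 484 - 22 ≡ 35; y = λ·(9 - 35) - 26 ≡ 12. → (35, 12)
5P: (35, 12) + (13, 53). λ = (53 - 12)/(13 - 35) ≡ 41/39 mod 61. 39⁻¹ ≡ 36 (mod 61), so λ ≡ 12.
  x = λ² - 35 - 13 = 144 - 48 ≡ 35; y = λ·(35 - 35) - 12 ≡ 49. → (35, 49)
6P: (35, 49) + (13, 53). λ = (53 - 49)/(13 - 35) ≡ 4/39 mod 61. 39⁻¹ ≡ 36 (mod 61), so λ ≡ 22.
  x = λ² - 35 - 13 = 484 - 48 ≡ 9; y = λ·(35 - 9) - 49 ≡ 35. → (9, 35)
7P: (9, 35) + (13, 53). λ = (53 - 35)/(13 - 9) ≡ 18/4 mod 61. 4⁻¹ ≡ 46 (mod 61), so λ ≡ 35.
  x = λ² - 9 - 13 = 1225 - 22 ≡ 44; y = λ·(9 - 44) - 35 ≡ 21. → (44, 21)
8P: (44, 21) + (13, 53). λ = (53 - 21)/(13 - 44) ≡ 32/30 mod 61. 30⁻¹ ≡ 59 (mod 61) since 30·59 = 1770 ≡ 1, so λ ≡ 58.
  x = λ² - 44 - 13 = 3364 - 57 ≡ 13; y = λ·(44 - 13) - 21 ≡ 8. → (13, 8)
9P: (13, 8) + (13, 53): same x and y₁ ≡ -y₂, so the sum is O.
9P = O, so the order is 9.

9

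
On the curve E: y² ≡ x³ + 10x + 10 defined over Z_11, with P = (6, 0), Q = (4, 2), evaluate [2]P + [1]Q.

First 2P:
Repeated addition: build up to 2P.
2P: (6, 0) + (6, 0): same x and y₁ ≡ -y₂, so the sum is the point at infinity.
2P = the point at infinity.
Finally 2P + Q:
the point at infinity + (4, 2) = (4, 2) (identity).

(4, 2)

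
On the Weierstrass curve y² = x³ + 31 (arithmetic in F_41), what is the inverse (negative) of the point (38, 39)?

-(38, 39) = (38, -39 mod 41) = (38, 2).

(38, 2)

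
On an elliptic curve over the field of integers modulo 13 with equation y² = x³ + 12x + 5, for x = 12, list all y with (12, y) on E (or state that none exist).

x³ + 12x + 5 = 1877 ≡ 5 (mod 13).
5 is a non-residue mod 13; no y exists.

none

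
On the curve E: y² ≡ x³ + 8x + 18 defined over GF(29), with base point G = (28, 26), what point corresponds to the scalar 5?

Repeated addition: build up to 5G.
2G: tangent at (28, 26): λ = (3·28² + 8)/(2·26) ≡ 11/23. 23⁻¹ ≡ 24 (mod 29) since 23·24 = 552 ≡ 1, so λ ≡ 11·24 ≡ 3.
  x = λ² - 28 - 28 = 9 - 56 ≡ 11; y = λ·(28 - 11) - 26 ≡ 25. → (11, 25)
3G: (11, 25) + (28, 26). λ = (26 - 25)/(28 - 11) ≡ 1/17 mod 29. 17⁻¹ ≡ 12 (mod 29), so λ ≡ 12.
  x = λ² - 11 - 28 = 144 - 39 ≡ 18; y = λ·(11 - 18) - 25 ≡ 7. → (18, 7)
4G: (18, 7) + (28, 26). λ = (26 - 7)/(28 - 18) ≡ 19/10 mod 29. 10⁻¹ ≡ 3 (mod 29), so λ ≡ 28.
  x = λ² - 18 - 28 = 784 - 46 ≡ 13; y = λ·(18 - 13) - 7 ≡ 17. → (13, 17)
5G: (13, 17) + (28, 26). λ = (26 - 17)/(28 - 13) ≡ 9/15 mod 29. 15⁻¹ ≡ 2 (mod 29) since 15·2 = 30 ≡ 1, so λ ≡ 18.
  x = λ² - 13 - 28 = 324 - 41 ≡ 22; y = λ·(13 - 22) - 17 ≡ 24. → (22, 24)

(22, 24)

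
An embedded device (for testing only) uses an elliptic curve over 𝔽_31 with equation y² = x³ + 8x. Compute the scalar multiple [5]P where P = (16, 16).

Double-and-add on 5 = (101)₂. Start with P = (16, 16) for the leading 1-bit.
double: tangent at (16, 16): λ = (3·16² + 8)/(2·16) ≡ 1/1. 1⁻¹ ≡ 1 (mod 31), so λ ≡ 1·1 ≡ 1.
  x = λ² - 16 - 16 = 1 - 32 ≡ 0; y = λ·(16 - 0) - 16 ≡ 0. → (0, 0)
double: (0, 0) + (0, 0): same x and y₁ ≡ -y₂, so the sum is O.
add P: O + (16, 16) = (16, 16) (identity).

(16, 16)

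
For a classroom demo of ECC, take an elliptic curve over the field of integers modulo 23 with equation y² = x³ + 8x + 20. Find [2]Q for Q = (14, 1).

tangent at (14, 1): λ = (3·14² + 8)/(2·1) ≡ 21/2. 2⁻¹ ≡ 12 (mod 23), so λ ≡ 21·12 ≡ 22.
  x = λ² - 14 - 14 = 484 - 28 ≡ 19; y = λ·(14 - 19) - 1 ≡ 4. → (19, 4)

(19, 4)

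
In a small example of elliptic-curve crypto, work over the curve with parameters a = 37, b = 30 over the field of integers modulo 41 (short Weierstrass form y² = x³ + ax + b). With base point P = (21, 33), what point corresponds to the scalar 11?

Repeated addition: build up to 11P.
2P: tangent at (21, 33): λ = (3·21² + 37)/(2·33) ≡ 7/25. 25⁻¹ ≡ 23 (mod 41), so λ ≡ 7·23 ≡ 38.
  x = λ² - 21 - 21 = 1444 - 42 ≡ 8; y = λ·(21 - 8) - 33 ≡ 10. → (8, 10)
3P: (8, 10) + (21, 33). λ = (33 - 10)/(21 - 8) ≡ 23/13 mod 41. 13⁻¹ ≡ 19 (mod 41), so λ ≡ 27.
  x = λ² - 8 - 21 = 729 - 29 ≡ 3; y = λ·(8 - 3) - 10 ≡ 2. → (3, 2)
4P: (3, 2) + (21, 33). λ = (33 - 2)/(21 - 3) ≡ 31/18 mod 41. 18⁻¹ ≡ 16 (mod 41) since 18·16 = 288 ≡ 1, so λ ≡ 4.
  x = λ² - 3 - 21 = 16 - 24 ≡ 33; y = λ·(3 - 33) - 2 ≡ 1. → (33, 1)
5P: (33, 1) + (21, 33). λ = (33 - 1)/(21 - 33) ≡ 32/29 mod 41. 29⁻¹ ≡ 17 (mod 41) since 29·17 = 493 ≡ 1, so λ ≡ 11.
  x = λ² - 33 - 21 = 121 - 54 ≡ 26; y = λ·(33 - 26) - 1 ≡ 35. → (26, 35)
6P: (26, 35) + (21, 33). λ = (33 - 35)/(21 - 26) ≡ 39/36 mod 41. 36⁻¹ ≡ 8 (mod 41), so λ ≡ 25.
  x = λ² - 26 - 21 = 625 - 47 ≡ 4; y = λ·(26 - 4) - 35 ≡ 23. → (4, 23)
7P: (4, 23) + (21, 33). λ = (33 - 23)/(21 - 4) ≡ 10/17 mod 41. 17⁻¹ ≡ 29 (mod 41), so λ ≡ 3.
  x = λ² - 4 - 21 = 9 - 25 ≡ 25; y = λ·(4 - 25) - 23 ≡ 37. → (25, 37)
8P: (25, 37) + (21, 33). λ = (33 - 37)/(21 - 25) ≡ 37/37 mod 41. 37⁻¹ ≡ 10 (mod 41) since 37·10 = 370 ≡ 1, so λ ≡ 1.
  x = λ² - 25 - 21 = 1 - 46 ≡ 37; y = λ·(25 - 37) - 37 ≡ 33. → (37, 33)
9P: (37, 33) + (21, 33). λ = (33 - 33)/(21 - 37) ≡ 0/25 mod 41. 25⁻¹ ≡ 23 (mod 41), so λ ≡ 0.
  x = λ² - 37 - 21 = 0 - 58 ≡ 24; y = λ·(37 - 24) - 33 ≡ 8. → (24, 8)
10P: (24, 8) + (21, 33). λ = (33 - 8)/(21 - 24) ≡ 25/38 mod 41. 38⁻¹ ≡ 27 (mod 41), so λ ≡ 19.
  x = λ² - 24 - 21 = 361 - 45 ≡ 29; y = λ·(24 - 29) - 8 ≡ 20. → (29, 20)
11P: (29, 20) + (21, 33). λ = (33 - 20)/(21 - 29) ≡ 13/33 mod 41. 33⁻¹ ≡ 5 (mod 41), so λ ≡ 24.
  x = λ² - 29 - 21 = 576 - 50 ≡ 34; y = λ·(29 - 34) - 20 ≡ 24. → (34, 24)

(34, 24)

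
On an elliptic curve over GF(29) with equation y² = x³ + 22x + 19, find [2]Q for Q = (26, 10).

(7, 9)

tangent at (26, 10): λ = (3·26² + 22)/(2·10) ≡ 20/20. 20⁻¹ ≡ 16 (mod 29), so λ ≡ 20·16 ≡ 1.
  x = λ² - 26 - 26 = 1 - 52 ≡ 7; y = λ·(26 - 7) - 10 ≡ 9. → (7, 9)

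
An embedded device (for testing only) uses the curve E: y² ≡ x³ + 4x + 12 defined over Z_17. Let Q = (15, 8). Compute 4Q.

(5, 15)

Repeated addition: build up to 4Q.
2Q: tangent at (15, 8): λ = (3·15² + 4)/(2·8) ≡ 16/16. 16⁻¹ ≡ 16 (mod 17), so λ ≡ 16·16 ≡ 1.
  x = λ² - 15 - 15 = 1 - 30 ≡ 5; y = λ·(15 - 5) - 8 ≡ 2. → (5, 2)
3Q: (5, 2) + (15, 8). λ = (8 - 2)/(15 - 5) ≡ 6/10 mod 17. 10⁻¹ ≡ 12 (mod 17) since 10·12 = 120 ≡ 1, so λ ≡ 4.
  x = λ² - 5 - 15 = 16 - 20 ≡ 13; y = λ·(5 - 13) - 2 ≡ 0. → (13, 0)
4Q: (13, 0) + (15, 8). λ = (8 - 0)/(15 - 13) ≡ 8/2 mod 17. 2⁻¹ ≡ 9 (mod 17) since 2·9 = 18 ≡ 1, so λ ≡ 4.
  x = λ² - 13 - 15 = 16 - 28 ≡ 5; y = λ·(13 - 5) - 0 ≡ 15. → (5, 15)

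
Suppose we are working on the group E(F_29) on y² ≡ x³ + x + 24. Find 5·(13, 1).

O

Write G = (13, 1).
Double-and-add on 5 = (101)₂. Start with G = (13, 1) for the leading 1-bit.
double: tangent at (13, 1): λ = (3·13² + 1)/(2·1) ≡ 15/2. 2⁻¹ ≡ 15 (mod 29) since 2·15 = 30 ≡ 1, so λ ≡ 15·15 ≡ 22.
  x = λ² - 13 - 13 = 484 - 26 ≡ 23; y = λ·(13 - 23) - 1 ≡ 11. → (23, 11)
double: tangent at (23, 11): λ = (3·23² + 1)/(2·11) ≡ 22/22. 22⁻¹ ≡ 4 (mod 29), so λ ≡ 22·4 ≡ 1.
  x = λ² - 23 - 23 = 1 - 46 ≡ 13; y = λ·(23 - 13) - 11 ≡ 28. → (13, 28)
add G: (13, 28) + (13, 1): same x and y₁ ≡ -y₂, so the sum is O.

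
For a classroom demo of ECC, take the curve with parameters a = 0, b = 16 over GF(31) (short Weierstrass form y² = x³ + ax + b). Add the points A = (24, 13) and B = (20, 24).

(12, 16)

(24, 13) + (20, 24). λ = (24 - 13)/(20 - 24) ≡ 11/27 mod 31. 27⁻¹ ≡ 23 (mod 31), so λ ≡ 5.
  x = λ² - 24 - 20 = 25 - 44 ≡ 12; y = λ·(24 - 12) - 13 ≡ 16. → (12, 16)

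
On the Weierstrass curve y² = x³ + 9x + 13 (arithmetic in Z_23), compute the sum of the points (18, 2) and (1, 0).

(18, 2) + (1, 0). λ = (0 - 2)/(1 - 18) ≡ 21/6 mod 23. 6⁻¹ ≡ 4 (mod 23), so λ ≡ 15.
  x = λ² - 18 - 1 = 225 - 19 ≡ 22; y = λ·(18 - 22) - 2 ≡ 7. → (22, 7)

(22, 7)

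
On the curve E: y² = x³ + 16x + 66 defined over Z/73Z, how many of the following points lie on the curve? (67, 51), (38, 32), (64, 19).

(67, 51): 51² ≡ 46, rhs ≡ 46 → on.
(38, 32): 32² ≡ 2, rhs ≡ 66 → off.
(64, 19): 19² ≡ 69, rhs ≡ 69 → on.

2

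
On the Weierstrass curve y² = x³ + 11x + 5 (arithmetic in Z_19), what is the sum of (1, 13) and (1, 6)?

O

The two points share x = 1 and their y-coordinates satisfy 13 + 6 ≡ 0 (mod 19), so they are inverses. Their sum is 𝒪.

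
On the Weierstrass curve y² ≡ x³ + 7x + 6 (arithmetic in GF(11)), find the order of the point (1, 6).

2P: tangent at (1, 6): λ = (3·1² + 7)/(2·6) ≡ 10/1. 1⁻¹ ≡ 1 (mod 11) since 1·1 = 1 ≡ 1, so λ ≡ 10·1 ≡ 10.
  x = λ² - 1 - 1 = 100 - 2 ≡ 10; y = λ·(1 - 10) - 6 ≡ 3. → (10, 3)
3P: (10, 3) + (1, 6). λ = (6 - 3)/(1 - 10) ≡ 3/2 mod 11. 2⁻¹ ≡ 6 (mod 11) since 2·6 = 12 ≡ 1, so λ ≡ 7.
  x = λ² - 10 - 1 = 49 - 11 ≡ 5; y = λ·(10 - 5) - 3 ≡ 10. → (5, 10)
4P: (5, 10) + (1, 6). λ = (6 - 10)/(1 - 5) ≡ 7/7 mod 11. 7⁻¹ ≡ 8 (mod 11) since 7·8 = 56 ≡ 1, so λ ≡ 1.
  x = λ² - 5 - 1 = 1 - 6 ≡ 6; y = λ·(5 - 6) - 10 ≡ 0. → (6, 0)
5P: (6, 0) + (1, 6). λ = (6 - 0)/(1 - 6) ≡ 6/6 mod 11. 6⁻¹ ≡ 2 (mod 11), so λ ≡ 1.
  x = λ² - 6 - 1 = 1 - 7 ≡ 5; y = λ·(6 - 5) - 0 ≡ 1. → (5, 1)
6P: (5, 1) + (1, 6). λ = (6 - 1)/(1 - 5) ≡ 5/7 mod 11. 7⁻¹ ≡ 8 (mod 11) since 7·8 = 56 ≡ 1, so λ ≡ 7.
  x = λ² - 5 - 1 = 49 - 6 ≡ 10; y = λ·(5 - 10) - 1 ≡ 8. → (10, 8)
7P: (10, 8) + (1, 6). λ = (6 - 8)/(1 - 10) ≡ 9/2 mod 11. 2⁻¹ ≡ 6 (mod 11), so λ ≡ 10.
  x = λ² - 10 - 1 = 100 - 11 ≡ 1; y = λ·(10 - 1) - 8 ≡ 5. → (1, 5)
8P: (1, 5) + (1, 6): same x and y₁ ≡ -y₂, so the sum is O.
8P = O, so the order is 8.

8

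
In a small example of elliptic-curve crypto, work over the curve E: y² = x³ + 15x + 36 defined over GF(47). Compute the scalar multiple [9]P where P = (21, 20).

Repeated addition: build up to 9P.
2P: tangent at (21, 20): λ = (3·21² + 15)/(2·20) ≡ 22/40. 40⁻¹ ≡ 20 (mod 47), so λ ≡ 22·20 ≡ 17.
  x = λ² - 21 - 21 = 289 - 42 ≡ 12; y = λ·(21 - 12) - 20 ≡ 39. → (12, 39)
3P: (12, 39) + (21, 20). λ = (20 - 39)/(21 - 12) ≡ 28/9 mod 47. 9⁻¹ ≡ 21 (mod 47), so λ ≡ 24.
  x = λ² - 12 - 21 = 576 - 33 ≡ 26; y = λ·(12 - 26) - 39 ≡ 1. → (26, 1)
4P: (26, 1) + (21, 20). λ = (20 - 1)/(21 - 26) ≡ 19/42 mod 47. 42⁻¹ ≡ 28 (mod 47) since 42·28 = 1176 ≡ 1, so λ ≡ 15.
  x = λ² - 26 - 21 = 225 - 47 ≡ 37; y = λ·(26 - 37) - 1 ≡ 22. → (37, 22)
5P: (37, 22) + (21, 20). λ = (20 - 22)/(21 - 37) ≡ 45/31 mod 47. 31⁻¹ ≡ 44 (mod 47), so λ ≡ 6.
  x = λ² - 37 - 21 = 36 - 58 ≡ 25; y = λ·(37 - 25) - 22 ≡ 3. → (25, 3)
6P: (25, 3) + (21, 20). λ = (20 - 3)/(21 - 25) ≡ 17/43 mod 47. 43⁻¹ ≡ 35 (mod 47), so λ ≡ 31.
  x = λ² - 25 - 21 = 961 - 46 ≡ 22; y = λ·(25 - 22) - 3 ≡ 43. → (22, 43)
7P: (22, 43) + (21, 20). λ = (20 - 43)/(21 - 22) ≡ 24/46 mod 47. 46⁻¹ ≡ 46 (mod 47) since 46·46 = 2116 ≡ 1, so λ ≡ 23.
  x = λ² - 22 - 21 = 529 - 43 ≡ 16; y = λ·(22 - 16) - 43 ≡ 1. → (16, 1)
8P: (16, 1) + (21, 20). λ = (20 - 1)/(21 - 16) ≡ 19/5 mod 47. 5⁻¹ ≡ 19 (mod 47), so λ ≡ 32.
  x = λ² - 16 - 21 = 1024 - 37 ≡ 0; y = λ·(16 - 0) - 1 ≡ 41. → (0, 41)
9P: (0, 41) + (21, 20). λ = (20 - 41)/(21 - 0) ≡ 26/21 mod 47. 21⁻¹ ≡ 9 (mod 47), so λ ≡ 46.
  x = λ² - 0 - 21 = 2116 - 21 ≡ 27; y = λ·(0 - 27) - 41 ≡ 33. → (27, 33)

(27, 33)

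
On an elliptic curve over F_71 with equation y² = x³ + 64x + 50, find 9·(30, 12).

Write Q = (30, 12).
Double-and-add on 9 = (1001)₂. Start with Q = (30, 12) for the leading 1-bit.
double: tangent at (30, 12): λ = (3·30² + 64)/(2·12) ≡ 66/24. 24⁻¹ ≡ 3 (mod 71), so λ ≡ 66·3 ≡ 56.
  x = λ² - 30 - 30 = 3136 - 60 ≡ 23; y = λ·(30 - 23) - 12 ≡ 25. → (23, 25)
double: tangent at (23, 25): λ = (3·23² + 64)/(2·25) ≡ 18/50. 50⁻¹ ≡ 27 (mod 71), so λ ≡ 18·27 ≡ 60.
  x = λ² - 23 - 23 = 3600 - 46 ≡ 4; y = λ·(23 - 4) - 25 ≡ 50. → (4, 50)
double: tangent at (4, 50): λ = (3·4² + 64)/(2·50) ≡ 41/29. 29⁻¹ ≡ 49 (mod 71), so λ ≡ 41·49 ≡ 21.
  x = λ² - 4 - 4 = 441 - 8 ≡ 7; y = λ·(4 - 7) - 50 ≡ 29. → (7, 29)
add Q: (7, 29) + (30, 12). λ = (12 - 29)/(30 - 7) ≡ 54/23 mod 71. 23⁻¹ ≡ 34 (mod 71) since 23·34 = 782 ≡ 1, so λ ≡ 61.
  x = λ² - 7 - 30 = 3721 - 37 ≡ 63; y = λ·(7 - 63) - 29 ≡ 34. → (63, 34)

(63, 34)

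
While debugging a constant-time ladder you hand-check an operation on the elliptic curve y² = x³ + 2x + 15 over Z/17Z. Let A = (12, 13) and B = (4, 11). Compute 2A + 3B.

First 2A:
Repeated addition: build up to 2A.
2A: tangent at (12, 13): λ = (3·12² + 2)/(2·13) ≡ 9/9. 9⁻¹ ≡ 2 (mod 17), so λ ≡ 9·2 ≡ 1.
  x = λ² - 12 - 12 = 1 - 24 ≡ 11; y = λ·(12 - 11) - 13 ≡ 5. → (11, 5)
2A = (11, 5).
Next 3B:
Repeated addition: build up to 3B.
2B: tangent at (4, 11): λ = (3·4² + 2)/(2·11) ≡ 16/5. 5⁻¹ ≡ 7 (mod 17), so λ ≡ 16·7 ≡ 10.
  x = λ² - 4 - 4 = 100 - 8 ≡ 7; y = λ·(4 - 7) - 11 ≡ 10. → (7, 10)
3B: (7, 10) + (4, 11). λ = (11 - 10)/(4 - 7) ≡ 1/14 mod 17. 14⁻¹ ≡ 11 (mod 17) since 14·11 = 154 ≡ 1, so λ ≡ 11.
  x = λ² - 7 - 4 = 121 - 11 ≡ 8; y = λ·(7 - 8) - 10 ≡ 13. → (8, 13)
3B = (8, 13).
Finally 2A + 3B:
(11, 5) + (8, 13). λ = (13 - 5)/(8 - 11) ≡ 8/14 mod 17. 14⁻¹ ≡ 11 (mod 17), so λ ≡ 3.
  x = λ² - 11 - 8 = 9 - 19 ≡ 7; y = λ·(11 - 7) - 5 ≡ 7. → (7, 7)

(7, 7)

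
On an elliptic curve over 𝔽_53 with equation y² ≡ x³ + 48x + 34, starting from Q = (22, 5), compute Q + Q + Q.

(34, 1)

Repeated addition: build up to 3Q.
2Q: tangent at (22, 5): λ = (3·22² + 48)/(2·5) ≡ 16/10. 10⁻¹ ≡ 16 (mod 53), so λ ≡ 16·16 ≡ 44.
  x = λ² - 22 - 22 = 1936 - 44 ≡ 37; y = λ·(22 - 37) - 5 ≡ 24. → (37, 24)
3Q: (37, 24) + (22, 5). λ = (5 - 24)/(22 - 37) ≡ 34/38 mod 53. 38⁻¹ ≡ 7 (mod 53) since 38·7 = 266 ≡ 1, so λ ≡ 26.
  x = λ² - 37 - 22 = 676 - 59 ≡ 34; y = λ·(37 - 34) - 24 ≡ 1. → (34, 1)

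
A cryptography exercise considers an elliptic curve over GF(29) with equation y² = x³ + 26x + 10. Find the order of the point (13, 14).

8

2P: tangent at (13, 14): λ = (3·13² + 26)/(2·14) ≡ 11/28. 28⁻¹ ≡ 28 (mod 29) since 28·28 = 784 ≡ 1, so λ ≡ 11·28 ≡ 18.
  x = λ² - 13 - 13 = 324 - 26 ≡ 8; y = λ·(13 - 8) - 14 ≡ 18. → (8, 18)
3P: (8, 18) + (13, 14). λ = (14 - 18)/(13 - 8) ≡ 25/5 mod 29. 5⁻¹ ≡ 6 (mod 29) since 5·6 = 30 ≡ 1, so λ ≡ 5.
  x = λ² - 8 - 13 = 25 - 21 ≡ 4; y = λ·(8 - 4) - 18 ≡ 2. → (4, 2)
4P: (4, 2) + (13, 14). λ = (14 - 2)/(13 - 4) ≡ 12/9 mod 29. 9⁻¹ ≡ 13 (mod 29) since 9·13 = 117 ≡ 1, so λ ≡ 11.
  x = λ² - 4 - 13 = 121 - 17 ≡ 17; y = λ·(4 - 17) - 2 ≡ 0. → (17, 0)
5P: (17, 0) + (13, 14). λ = (14 - 0)/(13 - 17) ≡ 14/25 mod 29. 25⁻¹ ≡ 7 (mod 29), so λ ≡ 11.
  x = λ² - 17 - 13 = 121 - 30 ≡ 4; y = λ·(17 - 4) - 0 ≡ 27. → (4, 27)
6P: (4, 27) + (13, 14). λ = (14 - 27)/(13 - 4) ≡ 16/9 mod 29. 9⁻¹ ≡ 13 (mod 29), so λ ≡ 5.
  x = λ² - 4 - 13 = 25 - 17 ≡ 8; y = λ·(4 - 8) - 27 ≡ 11. → (8, 11)
7P: (8, 11) + (13, 14). λ = (14 - 11)/(13 - 8) ≡ 3/5 mod 29. 5⁻¹ ≡ 6 (mod 29), so λ ≡ 18.
  x = λ² - 8 - 13 = 324 - 21 ≡ 13; y = λ·(8 - 13) - 11 ≡ 15. → (13, 15)
8P: (13, 15) + (13, 14): same x and y₁ ≡ -y₂, so the sum is ∞.
8P = ∞, so the order is 8.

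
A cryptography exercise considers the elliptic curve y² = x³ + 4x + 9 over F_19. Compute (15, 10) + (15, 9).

The two points share x = 15 and their y-coordinates satisfy 10 + 9 ≡ 0 (mod 19), so they are inverses. Their sum is O.

O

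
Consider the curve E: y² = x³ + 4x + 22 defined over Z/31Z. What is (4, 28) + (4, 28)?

tangent at (4, 28): λ = (3·4² + 4)/(2·28) ≡ 21/25. 25⁻¹ ≡ 5 (mod 31), so λ ≡ 21·5 ≡ 12.
  x = λ² - 4 - 4 = 144 - 8 ≡ 12; y = λ·(4 - 12) - 28 ≡ 0. → (12, 0)

(12, 0)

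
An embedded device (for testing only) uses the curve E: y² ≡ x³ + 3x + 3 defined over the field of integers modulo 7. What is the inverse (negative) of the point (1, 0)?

-(1, 0) = (1, -0 mod 7) = (1, 0).

(1, 0)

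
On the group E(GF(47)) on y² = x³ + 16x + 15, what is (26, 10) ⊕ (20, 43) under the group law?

(43, 13)

(26, 10) + (20, 43). λ = (43 - 10)/(20 - 26) ≡ 33/41 mod 47. 41⁻¹ ≡ 39 (mod 47), so λ ≡ 18.
  x = λ² - 26 - 20 = 324 - 46 ≡ 43; y = λ·(26 - 43) - 10 ≡ 13. → (43, 13)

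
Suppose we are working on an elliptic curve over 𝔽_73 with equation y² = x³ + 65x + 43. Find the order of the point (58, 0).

2

2P: (58, 0) + (58, 0): same x and y₁ ≡ -y₂, so the sum is ∞.
2P = ∞, so the order is 2.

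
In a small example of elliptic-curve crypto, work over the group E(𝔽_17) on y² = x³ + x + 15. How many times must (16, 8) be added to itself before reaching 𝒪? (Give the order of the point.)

4

2P: tangent at (16, 8): λ = (3·16² + 1)/(2·8) ≡ 4/16. 16⁻¹ ≡ 16 (mod 17), so λ ≡ 4·16 ≡ 13.
  x = λ² - 16 - 16 = 169 - 32 ≡ 1; y = λ·(16 - 1) - 8 ≡ 0. → (1, 0)
3P: (1, 0) + (16, 8). λ = (8 - 0)/(16 - 1) ≡ 8/15 mod 17. 15⁻¹ ≡ 8 (mod 17) since 15·8 = 120 ≡ 1, so λ ≡ 13.
  x = λ² - 1 - 16 = 169 - 17 ≡ 16; y = λ·(1 - 16) - 0 ≡ 9. → (16, 9)
4P: (16, 9) + (16, 8): same x and y₁ ≡ -y₂, so the sum is 𝒪.
4P = 𝒪, so the order is 4.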